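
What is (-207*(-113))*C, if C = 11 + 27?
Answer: 888858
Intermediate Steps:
C = 38
(-207*(-113))*C = -207*(-113)*38 = 23391*38 = 888858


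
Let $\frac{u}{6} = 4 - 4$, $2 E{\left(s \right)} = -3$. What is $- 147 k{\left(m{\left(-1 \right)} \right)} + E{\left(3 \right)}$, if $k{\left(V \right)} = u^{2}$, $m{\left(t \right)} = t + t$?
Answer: $- \frac{3}{2} \approx -1.5$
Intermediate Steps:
$m{\left(t \right)} = 2 t$
$E{\left(s \right)} = - \frac{3}{2}$ ($E{\left(s \right)} = \frac{1}{2} \left(-3\right) = - \frac{3}{2}$)
$u = 0$ ($u = 6 \left(4 - 4\right) = 6 \cdot 0 = 0$)
$k{\left(V \right)} = 0$ ($k{\left(V \right)} = 0^{2} = 0$)
$- 147 k{\left(m{\left(-1 \right)} \right)} + E{\left(3 \right)} = \left(-147\right) 0 - \frac{3}{2} = 0 - \frac{3}{2} = - \frac{3}{2}$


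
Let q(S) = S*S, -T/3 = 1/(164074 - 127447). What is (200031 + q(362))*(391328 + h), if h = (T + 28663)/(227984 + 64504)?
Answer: 231326597873420798825/1785492996 ≈ 1.2956e+11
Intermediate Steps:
T = -1/12209 (T = -3/(164074 - 127447) = -3/36627 = -3*1/36627 = -1/12209 ≈ -8.1907e-5)
h = 174973283/1785492996 (h = (-1/12209 + 28663)/(227984 + 64504) = (349946566/12209)/292488 = (349946566/12209)*(1/292488) = 174973283/1785492996 ≈ 0.097997)
q(S) = S²
(200031 + q(362))*(391328 + h) = (200031 + 362²)*(391328 + 174973283/1785492996) = (200031 + 131044)*(698713578111971/1785492996) = 331075*(698713578111971/1785492996) = 231326597873420798825/1785492996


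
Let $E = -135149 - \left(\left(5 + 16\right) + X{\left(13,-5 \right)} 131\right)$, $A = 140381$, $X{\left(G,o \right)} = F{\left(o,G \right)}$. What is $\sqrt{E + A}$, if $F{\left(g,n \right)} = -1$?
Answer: $\sqrt{5342} \approx 73.089$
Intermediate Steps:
$X{\left(G,o \right)} = -1$
$E = -135039$ ($E = -135149 - \left(\left(5 + 16\right) - 131\right) = -135149 - \left(21 - 131\right) = -135149 - -110 = -135149 + 110 = -135039$)
$\sqrt{E + A} = \sqrt{-135039 + 140381} = \sqrt{5342}$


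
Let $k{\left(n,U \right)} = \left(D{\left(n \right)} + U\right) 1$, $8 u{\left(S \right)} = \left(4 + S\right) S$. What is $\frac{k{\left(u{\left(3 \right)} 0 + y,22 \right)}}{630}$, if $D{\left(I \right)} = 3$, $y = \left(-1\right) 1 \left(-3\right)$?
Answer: $\frac{5}{126} \approx 0.039683$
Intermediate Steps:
$y = 3$ ($y = \left(-1\right) \left(-3\right) = 3$)
$u{\left(S \right)} = \frac{S \left(4 + S\right)}{8}$ ($u{\left(S \right)} = \frac{\left(4 + S\right) S}{8} = \frac{S \left(4 + S\right)}{8}$)
$k{\left(n,U \right)} = 3 + U$ ($k{\left(n,U \right)} = \left(3 + U\right) 1 = 3 + U$)
$\frac{k{\left(u{\left(3 \right)} 0 + y,22 \right)}}{630} = \frac{3 + 22}{630} = 25 \cdot \frac{1}{630} = \frac{5}{126}$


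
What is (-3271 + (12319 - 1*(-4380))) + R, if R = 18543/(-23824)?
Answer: 319890129/23824 ≈ 13427.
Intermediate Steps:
R = -18543/23824 (R = 18543*(-1/23824) = -18543/23824 ≈ -0.77833)
(-3271 + (12319 - 1*(-4380))) + R = (-3271 + (12319 - 1*(-4380))) - 18543/23824 = (-3271 + (12319 + 4380)) - 18543/23824 = (-3271 + 16699) - 18543/23824 = 13428 - 18543/23824 = 319890129/23824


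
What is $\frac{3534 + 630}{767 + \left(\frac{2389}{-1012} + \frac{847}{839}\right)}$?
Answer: $\frac{1178506384}{216695983} \approx 5.4385$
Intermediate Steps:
$\frac{3534 + 630}{767 + \left(\frac{2389}{-1012} + \frac{847}{839}\right)} = \frac{4164}{767 + \left(2389 \left(- \frac{1}{1012}\right) + 847 \cdot \frac{1}{839}\right)} = \frac{4164}{767 + \left(- \frac{2389}{1012} + \frac{847}{839}\right)} = \frac{4164}{767 - \frac{1147207}{849068}} = \frac{4164}{\frac{650087949}{849068}} = 4164 \cdot \frac{849068}{650087949} = \frac{1178506384}{216695983}$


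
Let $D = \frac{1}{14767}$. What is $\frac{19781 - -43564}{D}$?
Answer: $935415615$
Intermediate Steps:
$D = \frac{1}{14767} \approx 6.7719 \cdot 10^{-5}$
$\frac{19781 - -43564}{D} = \left(19781 - -43564\right) \frac{1}{\frac{1}{14767}} = \left(19781 + 43564\right) 14767 = 63345 \cdot 14767 = 935415615$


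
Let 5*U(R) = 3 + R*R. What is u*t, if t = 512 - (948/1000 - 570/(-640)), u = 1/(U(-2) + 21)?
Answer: 4081291/179200 ≈ 22.775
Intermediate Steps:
U(R) = ⅗ + R²/5 (U(R) = (3 + R*R)/5 = (3 + R²)/5 = ⅗ + R²/5)
u = 5/112 (u = 1/((⅗ + (⅕)*(-2)²) + 21) = 1/((⅗ + (⅕)*4) + 21) = 1/((⅗ + ⅘) + 21) = 1/(7/5 + 21) = 1/(112/5) = 5/112 ≈ 0.044643)
t = 4081291/8000 (t = 512 - (948*(1/1000) - 570*(-1/640)) = 512 - (237/250 + 57/64) = 512 - 1*14709/8000 = 512 - 14709/8000 = 4081291/8000 ≈ 510.16)
u*t = (5/112)*(4081291/8000) = 4081291/179200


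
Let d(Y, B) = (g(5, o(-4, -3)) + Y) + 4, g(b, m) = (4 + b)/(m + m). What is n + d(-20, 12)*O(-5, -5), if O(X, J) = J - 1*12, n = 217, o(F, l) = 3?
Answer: 927/2 ≈ 463.50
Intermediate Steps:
g(b, m) = (4 + b)/(2*m) (g(b, m) = (4 + b)/((2*m)) = (4 + b)*(1/(2*m)) = (4 + b)/(2*m))
d(Y, B) = 11/2 + Y (d(Y, B) = ((½)*(4 + 5)/3 + Y) + 4 = ((½)*(⅓)*9 + Y) + 4 = (3/2 + Y) + 4 = 11/2 + Y)
O(X, J) = -12 + J (O(X, J) = J - 12 = -12 + J)
n + d(-20, 12)*O(-5, -5) = 217 + (11/2 - 20)*(-12 - 5) = 217 - 29/2*(-17) = 217 + 493/2 = 927/2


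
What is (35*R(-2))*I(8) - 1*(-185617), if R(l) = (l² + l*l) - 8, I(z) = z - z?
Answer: 185617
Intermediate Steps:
I(z) = 0
R(l) = -8 + 2*l² (R(l) = (l² + l²) - 8 = 2*l² - 8 = -8 + 2*l²)
(35*R(-2))*I(8) - 1*(-185617) = (35*(-8 + 2*(-2)²))*0 - 1*(-185617) = (35*(-8 + 2*4))*0 + 185617 = (35*(-8 + 8))*0 + 185617 = (35*0)*0 + 185617 = 0*0 + 185617 = 0 + 185617 = 185617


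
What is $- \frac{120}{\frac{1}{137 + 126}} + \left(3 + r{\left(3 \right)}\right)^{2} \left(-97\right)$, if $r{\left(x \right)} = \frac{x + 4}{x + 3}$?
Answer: $- \frac{1196785}{36} \approx -33244.0$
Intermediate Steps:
$r{\left(x \right)} = \frac{4 + x}{3 + x}$
$- \frac{120}{\frac{1}{137 + 126}} + \left(3 + r{\left(3 \right)}\right)^{2} \left(-97\right) = - \frac{120}{\frac{1}{137 + 126}} + \left(3 + \frac{4 + 3}{3 + 3}\right)^{2} \left(-97\right) = - \frac{120}{\frac{1}{263}} + \left(3 + \frac{1}{6} \cdot 7\right)^{2} \left(-97\right) = - 120 \frac{1}{\frac{1}{263}} + \left(3 + \frac{1}{6} \cdot 7\right)^{2} \left(-97\right) = \left(-120\right) 263 + \left(3 + \frac{7}{6}\right)^{2} \left(-97\right) = -31560 + \left(\frac{25}{6}\right)^{2} \left(-97\right) = -31560 + \frac{625}{36} \left(-97\right) = -31560 - \frac{60625}{36} = - \frac{1196785}{36}$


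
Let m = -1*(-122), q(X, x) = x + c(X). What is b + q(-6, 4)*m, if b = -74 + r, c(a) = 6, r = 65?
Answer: 1211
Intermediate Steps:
q(X, x) = 6 + x (q(X, x) = x + 6 = 6 + x)
m = 122
b = -9 (b = -74 + 65 = -9)
b + q(-6, 4)*m = -9 + (6 + 4)*122 = -9 + 10*122 = -9 + 1220 = 1211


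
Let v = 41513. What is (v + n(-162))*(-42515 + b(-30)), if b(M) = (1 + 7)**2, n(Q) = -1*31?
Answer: -1760952382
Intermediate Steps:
n(Q) = -31
b(M) = 64 (b(M) = 8**2 = 64)
(v + n(-162))*(-42515 + b(-30)) = (41513 - 31)*(-42515 + 64) = 41482*(-42451) = -1760952382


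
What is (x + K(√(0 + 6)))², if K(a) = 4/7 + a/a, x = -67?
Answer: 209764/49 ≈ 4280.9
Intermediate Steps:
K(a) = 11/7 (K(a) = 4*(⅐) + 1 = 4/7 + 1 = 11/7)
(x + K(√(0 + 6)))² = (-67 + 11/7)² = (-458/7)² = 209764/49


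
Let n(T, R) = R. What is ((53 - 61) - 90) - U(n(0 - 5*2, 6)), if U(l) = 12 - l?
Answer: -104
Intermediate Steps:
((53 - 61) - 90) - U(n(0 - 5*2, 6)) = ((53 - 61) - 90) - (12 - 1*6) = (-8 - 90) - (12 - 6) = -98 - 1*6 = -98 - 6 = -104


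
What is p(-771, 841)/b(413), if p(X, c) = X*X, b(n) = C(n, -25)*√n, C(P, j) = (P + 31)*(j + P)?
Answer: 198147*√413/23716112 ≈ 0.16979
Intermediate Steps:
C(P, j) = (31 + P)*(P + j)
b(n) = √n*(-775 + n² + 6*n) (b(n) = (n² + 31*n + 31*(-25) + n*(-25))*√n = (n² + 31*n - 775 - 25*n)*√n = (-775 + n² + 6*n)*√n = √n*(-775 + n² + 6*n))
p(X, c) = X²
p(-771, 841)/b(413) = (-771)²/((√413*(-775 + 413² + 6*413))) = 594441/((√413*(-775 + 170569 + 2478))) = 594441/((√413*172272)) = 594441/((172272*√413)) = 594441*(√413/71148336) = 198147*√413/23716112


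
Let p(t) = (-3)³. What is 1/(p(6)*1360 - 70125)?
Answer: -1/106845 ≈ -9.3594e-6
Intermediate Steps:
p(t) = -27
1/(p(6)*1360 - 70125) = 1/(-27*1360 - 70125) = 1/(-36720 - 70125) = 1/(-106845) = -1/106845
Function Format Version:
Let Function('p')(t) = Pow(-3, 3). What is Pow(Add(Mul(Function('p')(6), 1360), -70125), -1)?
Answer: Rational(-1, 106845) ≈ -9.3594e-6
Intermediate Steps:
Function('p')(t) = -27
Pow(Add(Mul(Function('p')(6), 1360), -70125), -1) = Pow(Add(Mul(-27, 1360), -70125), -1) = Pow(Add(-36720, -70125), -1) = Pow(-106845, -1) = Rational(-1, 106845)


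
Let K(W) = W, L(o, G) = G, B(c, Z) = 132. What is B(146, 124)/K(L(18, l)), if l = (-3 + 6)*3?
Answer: 44/3 ≈ 14.667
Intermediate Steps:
l = 9 (l = 3*3 = 9)
B(146, 124)/K(L(18, l)) = 132/9 = 132*(1/9) = 44/3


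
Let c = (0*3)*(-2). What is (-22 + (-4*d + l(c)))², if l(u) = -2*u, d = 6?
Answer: 2116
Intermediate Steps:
c = 0 (c = 0*(-2) = 0)
(-22 + (-4*d + l(c)))² = (-22 + (-4*6 - 2*0))² = (-22 + (-24 + 0))² = (-22 - 24)² = (-46)² = 2116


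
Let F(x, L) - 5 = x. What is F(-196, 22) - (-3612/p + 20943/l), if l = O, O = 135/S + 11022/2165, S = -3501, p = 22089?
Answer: -15094072701208/3481130681 ≈ -4336.0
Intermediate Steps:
F(x, L) = 5 + x
O = 4255083/842185 (O = 135/(-3501) + 11022/2165 = 135*(-1/3501) + 11022*(1/2165) = -15/389 + 11022/2165 = 4255083/842185 ≈ 5.0524)
l = 4255083/842185 ≈ 5.0524
F(-196, 22) - (-3612/p + 20943/l) = (5 - 196) - (-3612/22089 + 20943/(4255083/842185)) = -191 - (-3612*1/22089 + 20943*(842185/4255083)) = -191 - (-1204/7363 + 1959764495/472787) = -191 - 1*14429176741137/3481130681 = -191 - 14429176741137/3481130681 = -15094072701208/3481130681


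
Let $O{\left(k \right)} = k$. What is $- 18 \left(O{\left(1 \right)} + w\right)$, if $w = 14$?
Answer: $-270$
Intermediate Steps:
$- 18 \left(O{\left(1 \right)} + w\right) = - 18 \left(1 + 14\right) = \left(-18\right) 15 = -270$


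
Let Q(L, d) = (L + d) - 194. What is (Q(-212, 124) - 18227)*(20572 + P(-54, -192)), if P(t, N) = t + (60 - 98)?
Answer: -379064320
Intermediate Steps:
P(t, N) = -38 + t (P(t, N) = t - 38 = -38 + t)
Q(L, d) = -194 + L + d
(Q(-212, 124) - 18227)*(20572 + P(-54, -192)) = ((-194 - 212 + 124) - 18227)*(20572 + (-38 - 54)) = (-282 - 18227)*(20572 - 92) = -18509*20480 = -379064320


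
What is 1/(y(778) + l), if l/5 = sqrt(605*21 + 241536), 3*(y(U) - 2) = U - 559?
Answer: -1/84672 + sqrt(28249)/423360 ≈ 0.00038519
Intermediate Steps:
y(U) = -553/3 + U/3 (y(U) = 2 + (U - 559)/3 = 2 + (-559 + U)/3 = 2 + (-559/3 + U/3) = -553/3 + U/3)
l = 15*sqrt(28249) (l = 5*sqrt(605*21 + 241536) = 5*sqrt(12705 + 241536) = 5*sqrt(254241) = 5*(3*sqrt(28249)) = 15*sqrt(28249) ≈ 2521.1)
1/(y(778) + l) = 1/((-553/3 + (1/3)*778) + 15*sqrt(28249)) = 1/((-553/3 + 778/3) + 15*sqrt(28249)) = 1/(75 + 15*sqrt(28249))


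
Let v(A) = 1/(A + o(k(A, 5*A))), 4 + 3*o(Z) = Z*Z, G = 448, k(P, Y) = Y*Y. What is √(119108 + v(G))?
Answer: √2097116601127216510158881500245/4196051626890 ≈ 345.12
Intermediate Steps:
k(P, Y) = Y²
o(Z) = -4/3 + Z²/3 (o(Z) = -4/3 + (Z*Z)/3 = -4/3 + Z²/3)
v(A) = 1/(-4/3 + A + 625*A⁴/3) (v(A) = 1/(A + (-4/3 + ((5*A)²)²/3)) = 1/(A + (-4/3 + (25*A²)²/3)) = 1/(A + (-4/3 + (625*A⁴)/3)) = 1/(A + (-4/3 + 625*A⁴/3)) = 1/(-4/3 + A + 625*A⁴/3))
√(119108 + v(G)) = √(119108 + 3/(-4 + 3*448 + 625*448⁴)) = √(119108 + 3/(-4 + 1344 + 625*40282095616)) = √(119108 + 3/(-4 + 1344 + 25176309760000)) = √(119108 + 3/25176309761340) = √(119108 + 3*(1/25176309761340)) = √(119108 + 1/8392103253780) = √(999566634351228241/8392103253780) = √2097116601127216510158881500245/4196051626890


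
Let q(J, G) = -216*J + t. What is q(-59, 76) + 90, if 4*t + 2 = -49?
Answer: 51285/4 ≈ 12821.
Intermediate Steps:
t = -51/4 (t = -1/2 + (1/4)*(-49) = -1/2 - 49/4 = -51/4 ≈ -12.750)
q(J, G) = -51/4 - 216*J (q(J, G) = -216*J - 51/4 = -51/4 - 216*J)
q(-59, 76) + 90 = (-51/4 - 216*(-59)) + 90 = (-51/4 + 12744) + 90 = 50925/4 + 90 = 51285/4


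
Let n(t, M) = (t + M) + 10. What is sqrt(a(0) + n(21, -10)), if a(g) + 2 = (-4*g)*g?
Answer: sqrt(19) ≈ 4.3589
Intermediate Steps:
n(t, M) = 10 + M + t (n(t, M) = (M + t) + 10 = 10 + M + t)
a(g) = -2 - 4*g**2 (a(g) = -2 + (-4*g)*g = -2 - 4*g**2)
sqrt(a(0) + n(21, -10)) = sqrt((-2 - 4*0**2) + (10 - 10 + 21)) = sqrt((-2 - 4*0) + 21) = sqrt((-2 + 0) + 21) = sqrt(-2 + 21) = sqrt(19)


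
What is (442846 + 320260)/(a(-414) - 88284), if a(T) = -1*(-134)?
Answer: -381553/44075 ≈ -8.6569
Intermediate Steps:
a(T) = 134
(442846 + 320260)/(a(-414) - 88284) = (442846 + 320260)/(134 - 88284) = 763106/(-88150) = 763106*(-1/88150) = -381553/44075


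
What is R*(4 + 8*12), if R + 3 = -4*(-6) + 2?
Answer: 2300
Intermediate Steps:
R = 23 (R = -3 + (-4*(-6) + 2) = -3 + (24 + 2) = -3 + 26 = 23)
R*(4 + 8*12) = 23*(4 + 8*12) = 23*(4 + 96) = 23*100 = 2300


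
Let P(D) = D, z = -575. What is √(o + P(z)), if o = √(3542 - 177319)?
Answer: √(-575 + I*√173777) ≈ 8.2223 + 25.35*I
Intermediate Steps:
o = I*√173777 (o = √(-173777) = I*√173777 ≈ 416.87*I)
√(o + P(z)) = √(I*√173777 - 575) = √(-575 + I*√173777)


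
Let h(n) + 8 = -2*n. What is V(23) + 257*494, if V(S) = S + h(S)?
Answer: 126927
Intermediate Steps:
h(n) = -8 - 2*n
V(S) = -8 - S (V(S) = S + (-8 - 2*S) = -8 - S)
V(23) + 257*494 = (-8 - 1*23) + 257*494 = (-8 - 23) + 126958 = -31 + 126958 = 126927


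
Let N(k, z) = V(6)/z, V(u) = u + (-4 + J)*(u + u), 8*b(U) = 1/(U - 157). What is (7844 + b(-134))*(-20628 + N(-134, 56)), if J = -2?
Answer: -3515922139909/21728 ≈ -1.6182e+8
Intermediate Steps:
b(U) = 1/(8*(-157 + U)) (b(U) = 1/(8*(U - 157)) = 1/(8*(-157 + U)))
V(u) = -11*u (V(u) = u + (-4 - 2)*(u + u) = u - 12*u = -11*u)
N(k, z) = -66/z (N(k, z) = (-11*6)/z = -66/z)
(7844 + b(-134))*(-20628 + N(-134, 56)) = (7844 + 1/(8*(-157 - 134)))*(-20628 - 66/56) = (7844 + (⅛)/(-291))*(-20628 - 66*1/56) = (7844 + (⅛)*(-1/291))*(-20628 - 33/28) = (7844 - 1/2328)*(-577617/28) = (18260831/2328)*(-577617/28) = -3515922139909/21728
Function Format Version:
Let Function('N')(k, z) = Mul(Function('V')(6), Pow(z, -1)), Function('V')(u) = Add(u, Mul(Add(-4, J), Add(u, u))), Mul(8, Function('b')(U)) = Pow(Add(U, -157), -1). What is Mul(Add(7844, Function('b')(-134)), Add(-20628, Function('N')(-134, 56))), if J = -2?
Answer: Rational(-3515922139909, 21728) ≈ -1.6182e+8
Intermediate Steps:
Function('b')(U) = Mul(Rational(1, 8), Pow(Add(-157, U), -1)) (Function('b')(U) = Mul(Rational(1, 8), Pow(Add(U, -157), -1)) = Mul(Rational(1, 8), Pow(Add(-157, U), -1)))
Function('V')(u) = Mul(-11, u) (Function('V')(u) = Add(u, Mul(Add(-4, -2), Add(u, u))) = Add(u, Mul(-6, Mul(2, u))) = Add(u, Mul(-12, u)) = Mul(-11, u))
Function('N')(k, z) = Mul(-66, Pow(z, -1)) (Function('N')(k, z) = Mul(Mul(-11, 6), Pow(z, -1)) = Mul(-66, Pow(z, -1)))
Mul(Add(7844, Function('b')(-134)), Add(-20628, Function('N')(-134, 56))) = Mul(Add(7844, Mul(Rational(1, 8), Pow(Add(-157, -134), -1))), Add(-20628, Mul(-66, Pow(56, -1)))) = Mul(Add(7844, Mul(Rational(1, 8), Pow(-291, -1))), Add(-20628, Mul(-66, Rational(1, 56)))) = Mul(Add(7844, Mul(Rational(1, 8), Rational(-1, 291))), Add(-20628, Rational(-33, 28))) = Mul(Add(7844, Rational(-1, 2328)), Rational(-577617, 28)) = Mul(Rational(18260831, 2328), Rational(-577617, 28)) = Rational(-3515922139909, 21728)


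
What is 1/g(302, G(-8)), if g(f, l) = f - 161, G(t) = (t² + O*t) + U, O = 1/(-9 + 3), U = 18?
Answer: 1/141 ≈ 0.0070922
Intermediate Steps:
O = -⅙ (O = 1/(-6) = -⅙ ≈ -0.16667)
G(t) = 18 + t² - t/6 (G(t) = (t² - t/6) + 18 = 18 + t² - t/6)
g(f, l) = -161 + f
1/g(302, G(-8)) = 1/(-161 + 302) = 1/141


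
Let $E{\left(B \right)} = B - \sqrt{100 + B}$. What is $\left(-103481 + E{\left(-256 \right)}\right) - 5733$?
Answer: $-109470 - 2 i \sqrt{39} \approx -1.0947 \cdot 10^{5} - 12.49 i$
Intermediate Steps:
$\left(-103481 + E{\left(-256 \right)}\right) - 5733 = \left(-103481 - \left(256 + \sqrt{100 - 256}\right)\right) - 5733 = \left(-103481 - \left(256 + \sqrt{-156}\right)\right) - 5733 = \left(-103481 - \left(256 + 2 i \sqrt{39}\right)\right) - 5733 = \left(-103737 - 2 i \sqrt{39}\right) - 5733 = -109470 - 2 i \sqrt{39}$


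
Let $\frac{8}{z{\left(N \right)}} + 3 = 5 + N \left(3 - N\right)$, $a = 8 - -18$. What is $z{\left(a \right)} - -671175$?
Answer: $\frac{100005073}{149} \approx 6.7118 \cdot 10^{5}$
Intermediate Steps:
$a = 26$ ($a = 8 + 18 = 26$)
$z{\left(N \right)} = \frac{8}{2 + N \left(3 - N\right)}$ ($z{\left(N \right)} = \frac{8}{-3 + \left(5 + N \left(3 - N\right)\right)} = \frac{8}{2 + N \left(3 - N\right)}$)
$z{\left(a \right)} - -671175 = \frac{8}{2 - 26^{2} + 3 \cdot 26} - -671175 = \frac{8}{2 - 676 + 78} + 671175 = \frac{8}{-596} + 671175 = 8 \left(- \frac{1}{596}\right) + 671175 = - \frac{2}{149} + 671175 = \frac{100005073}{149}$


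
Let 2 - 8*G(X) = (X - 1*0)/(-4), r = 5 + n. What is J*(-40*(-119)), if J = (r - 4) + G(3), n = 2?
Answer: 63665/4 ≈ 15916.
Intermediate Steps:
r = 7 (r = 5 + 2 = 7)
G(X) = 1/4 + X/32 (G(X) = 1/4 - (X - 1*0)/(8*(-4)) = 1/4 - (X + 0)*(-1)/(8*4) = 1/4 - X*(-1)/(8*4) = 1/4 - (-1)*X/32 = 1/4 + X/32)
J = 107/32 (J = (7 - 4) + (1/4 + (1/32)*3) = 3 + (1/4 + 3/32) = 3 + 11/32 = 107/32 ≈ 3.3438)
J*(-40*(-119)) = 107*(-40*(-119))/32 = (107/32)*4760 = 63665/4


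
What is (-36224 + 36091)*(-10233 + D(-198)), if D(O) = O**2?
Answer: -3853143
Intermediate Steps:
(-36224 + 36091)*(-10233 + D(-198)) = (-36224 + 36091)*(-10233 + (-198)**2) = -133*(-10233 + 39204) = -133*28971 = -3853143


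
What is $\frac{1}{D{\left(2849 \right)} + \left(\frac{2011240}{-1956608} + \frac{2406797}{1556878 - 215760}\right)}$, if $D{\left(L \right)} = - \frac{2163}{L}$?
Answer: $\frac{66749073659488}{499570862331} \approx 133.61$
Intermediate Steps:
$\frac{1}{D{\left(2849 \right)} + \left(\frac{2011240}{-1956608} + \frac{2406797}{1556878 - 215760}\right)} = \frac{1}{- \frac{2163}{2849} + \left(\frac{2011240}{-1956608} + \frac{2406797}{1556878 - 215760}\right)} = \frac{1}{\left(-2163\right) \frac{1}{2849} + \left(2011240 \left(- \frac{1}{1956608}\right) + \frac{2406797}{1341118}\right)} = \frac{1}{- \frac{309}{407} + \left(- \frac{251405}{244576} + 2406797 \cdot \frac{1}{1341118}\right)} = \frac{1}{- \frac{309}{407} + \left(- \frac{251405}{244576} + \frac{2406797}{1341118}\right)} = \frac{1}{- \frac{309}{407} + \frac{125740506141}{164002637984}} = \frac{1}{\frac{499570862331}{66749073659488}} = \frac{66749073659488}{499570862331}$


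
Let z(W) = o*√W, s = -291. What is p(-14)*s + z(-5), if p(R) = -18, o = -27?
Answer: 5238 - 27*I*√5 ≈ 5238.0 - 60.374*I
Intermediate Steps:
z(W) = -27*√W
p(-14)*s + z(-5) = -18*(-291) - 27*I*√5 = 5238 - 27*I*√5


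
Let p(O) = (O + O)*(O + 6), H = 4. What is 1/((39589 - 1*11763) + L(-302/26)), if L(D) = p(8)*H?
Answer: 1/28722 ≈ 3.4817e-5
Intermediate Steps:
p(O) = 2*O*(6 + O) (p(O) = (2*O)*(6 + O) = 2*O*(6 + O))
L(D) = 896 (L(D) = (2*8*(6 + 8))*4 = (2*8*14)*4 = 224*4 = 896)
1/((39589 - 1*11763) + L(-302/26)) = 1/((39589 - 1*11763) + 896) = 1/((39589 - 11763) + 896) = 1/(27826 + 896) = 1/28722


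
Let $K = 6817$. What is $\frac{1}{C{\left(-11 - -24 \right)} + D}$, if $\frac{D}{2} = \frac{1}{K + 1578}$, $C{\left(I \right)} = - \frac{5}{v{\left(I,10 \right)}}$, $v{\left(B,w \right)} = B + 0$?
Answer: $- \frac{109135}{41949} \approx -2.6016$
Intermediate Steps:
$v{\left(B,w \right)} = B$
$C{\left(I \right)} = - \frac{5}{I}$
$D = \frac{2}{8395}$ ($D = \frac{2}{6817 + 1578} = \frac{2}{8395} \approx 0.00023824$)
$\frac{1}{C{\left(-11 - -24 \right)} + D} = \frac{1}{- \frac{5}{-11 - -24} + \frac{2}{8395}} = \frac{1}{- \frac{5}{-11 + 24} + \frac{2}{8395}} = \frac{1}{- \frac{5}{13} + \frac{2}{8395}} = \frac{1}{- \frac{41949}{109135}} = - \frac{109135}{41949}$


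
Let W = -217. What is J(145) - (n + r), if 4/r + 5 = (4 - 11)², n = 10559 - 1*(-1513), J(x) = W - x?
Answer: -136775/11 ≈ -12434.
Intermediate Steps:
J(x) = -217 - x
n = 12072 (n = 10559 + 1513 = 12072)
r = 1/11 (r = 4/(-5 + (4 - 11)²) = 4/(-5 + (-7)²) = 4/(-5 + 49) = 4/44 = 4*(1/44) = 1/11 ≈ 0.090909)
J(145) - (n + r) = (-217 - 1*145) - (12072 + 1/11) = (-217 - 145) - 1*132793/11 = -362 - 132793/11 = -136775/11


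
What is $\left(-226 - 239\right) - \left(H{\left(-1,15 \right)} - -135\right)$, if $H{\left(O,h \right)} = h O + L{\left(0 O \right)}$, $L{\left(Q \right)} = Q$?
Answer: $-585$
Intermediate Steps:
$H{\left(O,h \right)} = O h$ ($H{\left(O,h \right)} = h O + 0 O = O h + 0 = O h$)
$\left(-226 - 239\right) - \left(H{\left(-1,15 \right)} - -135\right) = \left(-226 - 239\right) - \left(\left(-1\right) 15 - -135\right) = -465 - \left(-15 + 135\right) = -465 - 120 = -585$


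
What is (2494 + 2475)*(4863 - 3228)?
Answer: 8124315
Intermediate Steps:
(2494 + 2475)*(4863 - 3228) = 4969*1635 = 8124315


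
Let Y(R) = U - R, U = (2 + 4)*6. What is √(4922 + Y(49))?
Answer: √4909 ≈ 70.064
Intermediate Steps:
U = 36 (U = 6*6 = 36)
Y(R) = 36 - R
√(4922 + Y(49)) = √(4922 + (36 - 1*49)) = √(4922 + (36 - 49)) = √(4922 - 13) = √4909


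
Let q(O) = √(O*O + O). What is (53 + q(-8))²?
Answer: 2865 + 212*√14 ≈ 3658.2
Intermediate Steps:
q(O) = √(O + O²) (q(O) = √(O² + O) = √(O + O²))
(53 + q(-8))² = (53 + √(-8*(1 - 8)))² = (53 + √(-8*(-7)))² = (53 + √56)² = (53 + 2*√14)²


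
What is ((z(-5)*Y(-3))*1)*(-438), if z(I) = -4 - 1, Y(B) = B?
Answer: -6570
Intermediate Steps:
z(I) = -5
((z(-5)*Y(-3))*1)*(-438) = (-5*(-3)*1)*(-438) = (15*1)*(-438) = 15*(-438) = -6570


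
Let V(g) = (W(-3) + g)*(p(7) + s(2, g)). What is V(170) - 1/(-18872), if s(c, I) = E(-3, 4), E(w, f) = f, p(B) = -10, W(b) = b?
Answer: -18909743/18872 ≈ -1002.0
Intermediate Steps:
s(c, I) = 4
V(g) = 18 - 6*g (V(g) = (-3 + g)*(-10 + 4) = (-3 + g)*(-6) = 18 - 6*g)
V(170) - 1/(-18872) = (18 - 6*170) - 1/(-18872) = (18 - 1020) - 1*(-1/18872) = -1002 + 1/18872 = -18909743/18872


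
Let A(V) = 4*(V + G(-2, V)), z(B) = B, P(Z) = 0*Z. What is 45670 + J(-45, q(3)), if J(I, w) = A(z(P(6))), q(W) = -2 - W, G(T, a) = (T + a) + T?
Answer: 45654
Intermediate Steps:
P(Z) = 0
G(T, a) = a + 2*T
A(V) = -16 + 8*V (A(V) = 4*(V + (V + 2*(-2))) = 4*(V + (V - 4)) = 4*(V + (-4 + V)) = 4*(-4 + 2*V) = -16 + 8*V)
J(I, w) = -16 (J(I, w) = -16 + 8*0 = -16 + 0 = -16)
45670 + J(-45, q(3)) = 45670 - 16 = 45654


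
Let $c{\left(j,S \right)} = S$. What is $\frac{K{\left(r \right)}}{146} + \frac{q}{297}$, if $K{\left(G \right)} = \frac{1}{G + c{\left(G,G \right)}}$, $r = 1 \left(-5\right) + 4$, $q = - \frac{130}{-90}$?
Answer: $\frac{1123}{780516} \approx 0.0014388$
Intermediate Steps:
$q = \frac{13}{9}$ ($q = \left(-130\right) \left(- \frac{1}{90}\right) = \frac{13}{9} \approx 1.4444$)
$r = -1$ ($r = -5 + 4 = -1$)
$K{\left(G \right)} = \frac{1}{2 G}$ ($K{\left(G \right)} = \frac{1}{G + G} = \frac{1}{2 G}$)
$\frac{K{\left(r \right)}}{146} + \frac{q}{297} = \frac{\frac{1}{2} \frac{1}{-1}}{146} + \frac{13}{9 \cdot 297} = \frac{1}{2} \left(-1\right) \frac{1}{146} + \frac{13}{9} \cdot \frac{1}{297} = \left(- \frac{1}{2}\right) \frac{1}{146} + \frac{13}{2673} = - \frac{1}{292} + \frac{13}{2673} = \frac{1123}{780516}$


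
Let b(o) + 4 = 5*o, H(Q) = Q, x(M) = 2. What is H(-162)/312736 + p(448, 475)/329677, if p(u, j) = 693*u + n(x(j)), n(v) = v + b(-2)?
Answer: 48518054499/51550933136 ≈ 0.94117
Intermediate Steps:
b(o) = -4 + 5*o
n(v) = -14 + v (n(v) = v + (-4 + 5*(-2)) = v + (-4 - 10) = v - 14 = -14 + v)
p(u, j) = -12 + 693*u (p(u, j) = 693*u + (-14 + 2) = 693*u - 12 = -12 + 693*u)
H(-162)/312736 + p(448, 475)/329677 = -162/312736 + (-12 + 693*448)/329677 = -162*1/312736 + (-12 + 310464)*(1/329677) = -81/156368 + 310452*(1/329677) = -81/156368 + 310452/329677 = 48518054499/51550933136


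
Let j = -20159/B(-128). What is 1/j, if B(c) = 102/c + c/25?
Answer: 9467/32254400 ≈ 0.00029351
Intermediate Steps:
B(c) = 102/c + c/25 (B(c) = 102/c + c*(1/25) = 102/c + c/25)
j = 32254400/9467 (j = -20159/(102/(-128) + (1/25)*(-128)) = -20159/(102*(-1/128) - 128/25) = -20159/(-51/64 - 128/25) = -20159/(-9467/1600) = -20159*(-1600/9467) = 32254400/9467 ≈ 3407.0)
1/j = 1/(32254400/9467) = 9467/32254400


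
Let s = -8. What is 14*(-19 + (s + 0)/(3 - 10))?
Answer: -250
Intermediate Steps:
14*(-19 + (s + 0)/(3 - 10)) = 14*(-19 + (-8 + 0)/(3 - 10)) = 14*(-19 - 8/(-7)) = 14*(-19 - 8*(-1/7)) = 14*(-19 + 8/7) = 14*(-125/7) = -250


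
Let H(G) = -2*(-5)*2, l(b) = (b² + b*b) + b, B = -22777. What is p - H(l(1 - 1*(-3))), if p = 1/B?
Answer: -455541/22777 ≈ -20.000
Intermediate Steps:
l(b) = b + 2*b² (l(b) = (b² + b²) + b = 2*b² + b = b + 2*b²)
H(G) = 20 (H(G) = 10*2 = 20)
p = -1/22777 (p = 1/(-22777) = -1/22777 ≈ -4.3904e-5)
p - H(l(1 - 1*(-3))) = -1/22777 - 1*20 = -1/22777 - 20 = -455541/22777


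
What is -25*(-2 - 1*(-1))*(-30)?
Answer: -750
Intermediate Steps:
-25*(-2 - 1*(-1))*(-30) = -25*(-2 + 1)*(-30) = -25*(-1)*(-30) = 25*(-30) = -750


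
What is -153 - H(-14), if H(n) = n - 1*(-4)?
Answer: -143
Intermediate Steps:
H(n) = 4 + n (H(n) = n + 4 = 4 + n)
-153 - H(-14) = -153 - (4 - 14) = -153 - 1*(-10) = -153 + 10 = -143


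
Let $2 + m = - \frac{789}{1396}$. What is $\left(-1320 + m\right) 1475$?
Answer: $- \frac{2723293975}{1396} \approx -1.9508 \cdot 10^{6}$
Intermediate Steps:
$m = - \frac{3581}{1396}$ ($m = -2 - \frac{789}{1396} = - \frac{3581}{1396} \approx -2.5652$)
$\left(-1320 + m\right) 1475 = \left(-1320 - \frac{3581}{1396}\right) 1475 = \left(- \frac{1846301}{1396}\right) 1475 = - \frac{2723293975}{1396}$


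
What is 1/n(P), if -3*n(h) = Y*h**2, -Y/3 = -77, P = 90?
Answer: -1/623700 ≈ -1.6033e-6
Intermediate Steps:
Y = 231 (Y = -3*(-77) = 231)
n(h) = -77*h**2
1/n(P) = 1/(-77*90**2) = 1/(-77*8100) = 1/(-623700) = -1/623700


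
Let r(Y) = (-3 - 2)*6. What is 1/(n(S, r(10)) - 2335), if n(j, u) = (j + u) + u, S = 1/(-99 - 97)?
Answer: -196/469421 ≈ -0.00041754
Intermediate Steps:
r(Y) = -30 (r(Y) = -5*6 = -30)
S = -1/196 (S = 1/(-196) = -1/196 ≈ -0.0051020)
n(j, u) = j + 2*u
1/(n(S, r(10)) - 2335) = 1/((-1/196 + 2*(-30)) - 2335) = 1/((-1/196 - 60) - 2335) = 1/(-11761/196 - 2335) = 1/(-469421/196) = -196/469421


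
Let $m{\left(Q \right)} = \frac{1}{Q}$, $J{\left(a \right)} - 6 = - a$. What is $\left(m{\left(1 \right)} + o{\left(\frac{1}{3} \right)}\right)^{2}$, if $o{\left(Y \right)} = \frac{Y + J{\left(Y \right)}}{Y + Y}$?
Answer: $100$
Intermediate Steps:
$J{\left(a \right)} = 6 - a$
$o{\left(Y \right)} = \frac{3}{Y}$ ($o{\left(Y \right)} = \frac{Y - \left(-6 + Y\right)}{Y + Y} = \frac{6}{2 Y} = 6 \frac{1}{2 Y} = \frac{3}{Y}$)
$\left(m{\left(1 \right)} + o{\left(\frac{1}{3} \right)}\right)^{2} = \left(1^{-1} + \frac{3}{\frac{1}{3}}\right)^{2} = \left(1 + 3 \frac{1}{\frac{1}{3}}\right)^{2} = \left(1 + 3 \cdot 3\right)^{2} = \left(1 + 9\right)^{2} = 10^{2} = 100$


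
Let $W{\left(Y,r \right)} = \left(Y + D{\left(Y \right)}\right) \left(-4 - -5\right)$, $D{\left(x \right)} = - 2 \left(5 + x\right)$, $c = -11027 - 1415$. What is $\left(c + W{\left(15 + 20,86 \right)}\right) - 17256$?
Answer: $-29743$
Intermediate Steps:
$c = -12442$
$D{\left(x \right)} = -10 - 2 x$
$W{\left(Y,r \right)} = -10 - Y$ ($W{\left(Y,r \right)} = \left(Y - \left(10 + 2 Y\right)\right) \left(-4 - -5\right) = \left(-10 - Y\right) \left(-4 + 5\right) = \left(-10 - Y\right) 1 = -10 - Y$)
$\left(c + W{\left(15 + 20,86 \right)}\right) - 17256 = \left(-12442 - 45\right) - 17256 = -12487 - 17256 = -29743$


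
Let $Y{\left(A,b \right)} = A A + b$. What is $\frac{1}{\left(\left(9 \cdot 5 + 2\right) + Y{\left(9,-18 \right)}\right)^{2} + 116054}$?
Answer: $\frac{1}{128154} \approx 7.8031 \cdot 10^{-6}$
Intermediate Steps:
$Y{\left(A,b \right)} = b + A^{2}$ ($Y{\left(A,b \right)} = A^{2} + b = b + A^{2}$)
$\frac{1}{\left(\left(9 \cdot 5 + 2\right) + Y{\left(9,-18 \right)}\right)^{2} + 116054} = \frac{1}{\left(\left(9 \cdot 5 + 2\right) - \left(18 - 9^{2}\right)\right)^{2} + 116054} = \frac{1}{\left(\left(45 + 2\right) + \left(-18 + 81\right)\right)^{2} + 116054} = \frac{1}{\left(47 + 63\right)^{2} + 116054} = \frac{1}{110^{2} + 116054} = \frac{1}{12100 + 116054} = \frac{1}{128154}$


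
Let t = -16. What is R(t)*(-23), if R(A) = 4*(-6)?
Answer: 552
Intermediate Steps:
R(A) = -24
R(t)*(-23) = -24*(-23) = 552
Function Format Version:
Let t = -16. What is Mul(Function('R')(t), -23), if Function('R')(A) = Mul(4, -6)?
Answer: 552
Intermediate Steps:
Function('R')(A) = -24
Mul(Function('R')(t), -23) = Mul(-24, -23) = 552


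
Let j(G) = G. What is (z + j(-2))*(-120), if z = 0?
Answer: 240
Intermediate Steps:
(z + j(-2))*(-120) = (0 - 2)*(-120) = -2*(-120) = 240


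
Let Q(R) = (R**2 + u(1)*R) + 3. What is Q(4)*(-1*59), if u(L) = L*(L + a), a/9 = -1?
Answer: 767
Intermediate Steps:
a = -9 (a = 9*(-1) = -9)
u(L) = L*(-9 + L) (u(L) = L*(L - 9) = L*(-9 + L))
Q(R) = 3 + R**2 - 8*R (Q(R) = (R**2 + (1*(-9 + 1))*R) + 3 = (R**2 + (1*(-8))*R) + 3 = (R**2 - 8*R) + 3 = 3 + R**2 - 8*R)
Q(4)*(-1*59) = (3 + 4**2 - 8*4)*(-1*59) = (3 + 16 - 32)*(-59) = -13*(-59) = 767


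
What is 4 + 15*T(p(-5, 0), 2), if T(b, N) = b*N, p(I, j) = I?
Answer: -146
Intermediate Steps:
T(b, N) = N*b
4 + 15*T(p(-5, 0), 2) = 4 + 15*(2*(-5)) = 4 + 15*(-10) = 4 - 150 = -146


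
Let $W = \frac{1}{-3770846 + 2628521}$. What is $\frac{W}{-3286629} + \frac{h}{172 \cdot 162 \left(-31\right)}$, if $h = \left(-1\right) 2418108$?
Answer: $\frac{28020188214072641}{10009226327485050} \approx 2.7994$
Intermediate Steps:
$W = - \frac{1}{1142325}$ ($W = \frac{1}{-1142325} = - \frac{1}{1142325} \approx -8.7541 \cdot 10^{-7}$)
$h = -2418108$
$\frac{W}{-3286629} + \frac{h}{172 \cdot 162 \left(-31\right)} = - \frac{1}{1142325 \left(-3286629\right)} - \frac{2418108}{172 \cdot 162 \left(-31\right)} = \left(- \frac{1}{1142325}\right) \left(- \frac{1}{3286629}\right) - \frac{2418108}{27864 \left(-31\right)} = \frac{1}{3754398472425} - \frac{2418108}{-863784} = \frac{1}{3754398472425} - - \frac{201509}{71982} = \frac{1}{3754398472425} + \frac{201509}{71982} = \frac{28020188214072641}{10009226327485050}$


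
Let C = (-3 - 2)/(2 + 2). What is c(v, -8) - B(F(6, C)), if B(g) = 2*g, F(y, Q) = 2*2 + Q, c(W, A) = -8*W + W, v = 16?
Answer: -235/2 ≈ -117.50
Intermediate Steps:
c(W, A) = -7*W
C = -5/4 ≈ -1.2500
F(y, Q) = 4 + Q
c(v, -8) - B(F(6, C)) = -7*16 - 2*(4 - 5/4) = -112 - 2*11/4 = -112 - 1*11/2 = -112 - 11/2 = -235/2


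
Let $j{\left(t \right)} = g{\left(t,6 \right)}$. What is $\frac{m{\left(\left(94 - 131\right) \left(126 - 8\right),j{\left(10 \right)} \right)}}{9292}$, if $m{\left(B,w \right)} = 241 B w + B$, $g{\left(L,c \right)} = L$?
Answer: $- \frac{5263213}{4646} \approx -1132.8$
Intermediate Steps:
$j{\left(t \right)} = t$
$m{\left(B,w \right)} = B + 241 B w$ ($m{\left(B,w \right)} = 241 B w + B = B + 241 B w$)
$\frac{m{\left(\left(94 - 131\right) \left(126 - 8\right),j{\left(10 \right)} \right)}}{9292} = \frac{\left(94 - 131\right) \left(126 - 8\right) \left(1 + 241 \cdot 10\right)}{9292} = \left(-37\right) 118 \left(1 + 2410\right) \frac{1}{9292} = \left(-4366\right) 2411 \cdot \frac{1}{9292} = \left(-10526426\right) \frac{1}{9292} = - \frac{5263213}{4646}$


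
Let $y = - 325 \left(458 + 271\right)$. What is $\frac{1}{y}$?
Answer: $- \frac{1}{236925} \approx -4.2207 \cdot 10^{-6}$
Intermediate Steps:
$y = -236925$ ($y = \left(-325\right) 729 = -236925$)
$\frac{1}{y} = \frac{1}{-236925} = - \frac{1}{236925}$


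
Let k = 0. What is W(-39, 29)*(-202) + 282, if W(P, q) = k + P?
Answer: 8160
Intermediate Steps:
W(P, q) = P (W(P, q) = 0 + P = P)
W(-39, 29)*(-202) + 282 = -39*(-202) + 282 = 7878 + 282 = 8160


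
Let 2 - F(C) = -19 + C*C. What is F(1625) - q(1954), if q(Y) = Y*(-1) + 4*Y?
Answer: -2646466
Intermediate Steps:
q(Y) = 3*Y (q(Y) = -Y + 4*Y = 3*Y)
F(C) = 21 - C**2 (F(C) = 2 - (-19 + C*C) = 2 - (-19 + C**2) = 2 + (19 - C**2) = 21 - C**2)
F(1625) - q(1954) = (21 - 1*1625**2) - 3*1954 = (21 - 1*2640625) - 1*5862 = (21 - 2640625) - 5862 = -2640604 - 5862 = -2646466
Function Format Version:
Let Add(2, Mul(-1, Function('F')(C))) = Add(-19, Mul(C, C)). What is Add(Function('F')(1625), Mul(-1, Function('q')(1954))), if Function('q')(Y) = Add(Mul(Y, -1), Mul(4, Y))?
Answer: -2646466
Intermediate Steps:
Function('q')(Y) = Mul(3, Y) (Function('q')(Y) = Add(Mul(-1, Y), Mul(4, Y)) = Mul(3, Y))
Function('F')(C) = Add(21, Mul(-1, Pow(C, 2))) (Function('F')(C) = Add(2, Mul(-1, Add(-19, Mul(C, C)))) = Add(2, Mul(-1, Add(-19, Pow(C, 2)))) = Add(2, Add(19, Mul(-1, Pow(C, 2)))) = Add(21, Mul(-1, Pow(C, 2))))
Add(Function('F')(1625), Mul(-1, Function('q')(1954))) = Add(Add(21, Mul(-1, Pow(1625, 2))), Mul(-1, Mul(3, 1954))) = Add(Add(21, Mul(-1, 2640625)), Mul(-1, 5862)) = Add(Add(21, -2640625), -5862) = Add(-2640604, -5862) = -2646466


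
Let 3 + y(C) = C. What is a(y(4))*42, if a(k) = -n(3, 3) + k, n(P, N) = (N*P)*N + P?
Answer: -1218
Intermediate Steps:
y(C) = -3 + C
n(P, N) = P + P*N² (n(P, N) = P*N² + P = P + P*N²)
a(k) = -30 + k (a(k) = -3*(1 + 3²) + k = -3*(1 + 9) + k = -3*10 + k = -1*30 + k = -30 + k)
a(y(4))*42 = (-30 + (-3 + 4))*42 = (-30 + 1)*42 = -29*42 = -1218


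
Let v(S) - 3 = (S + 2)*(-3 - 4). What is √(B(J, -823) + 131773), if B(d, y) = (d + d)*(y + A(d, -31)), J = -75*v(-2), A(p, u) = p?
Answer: √603373 ≈ 776.77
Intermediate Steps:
v(S) = -11 - 7*S (v(S) = 3 + (S + 2)*(-3 - 4) = 3 + (2 + S)*(-7) = 3 + (-14 - 7*S) = -11 - 7*S)
J = -225 (J = -75*(-11 - 7*(-2)) = -75*(-11 + 14) = -75*3 = -225)
B(d, y) = 2*d*(d + y) (B(d, y) = (d + d)*(y + d) = (2*d)*(d + y) = 2*d*(d + y))
√(B(J, -823) + 131773) = √(2*(-225)*(-225 - 823) + 131773) = √(2*(-225)*(-1048) + 131773) = √(471600 + 131773) = √603373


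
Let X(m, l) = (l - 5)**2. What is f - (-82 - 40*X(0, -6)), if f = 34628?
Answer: 39550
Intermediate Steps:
X(m, l) = (-5 + l)**2
f - (-82 - 40*X(0, -6)) = 34628 - (-82 - 40*(-5 - 6)**2) = 34628 - (-82 - 40*(-11)**2) = 34628 - (-82 - 40*121) = 34628 - (-82 - 4840) = 34628 - 1*(-4922) = 34628 + 4922 = 39550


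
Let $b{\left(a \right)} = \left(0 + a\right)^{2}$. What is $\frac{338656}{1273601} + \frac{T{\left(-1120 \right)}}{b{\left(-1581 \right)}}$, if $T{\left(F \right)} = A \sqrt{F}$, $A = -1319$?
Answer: $\frac{338656}{1273601} - \frac{5276 i \sqrt{70}}{2499561} \approx 0.2659 - 0.01766 i$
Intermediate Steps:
$b{\left(a \right)} = a^{2}$
$T{\left(F \right)} = - 1319 \sqrt{F}$
$\frac{338656}{1273601} + \frac{T{\left(-1120 \right)}}{b{\left(-1581 \right)}} = \frac{338656}{1273601} + \frac{\left(-1319\right) \sqrt{-1120}}{\left(-1581\right)^{2}} = 338656 \cdot \frac{1}{1273601} + \frac{\left(-1319\right) 4 i \sqrt{70}}{2499561} = \frac{338656}{1273601} + - 5276 i \sqrt{70} \cdot \frac{1}{2499561} = \frac{338656}{1273601} - \frac{5276 i \sqrt{70}}{2499561}$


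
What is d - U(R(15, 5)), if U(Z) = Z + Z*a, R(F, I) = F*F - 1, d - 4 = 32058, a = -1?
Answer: 32062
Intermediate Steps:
d = 32062 (d = 4 + 32058 = 32062)
R(F, I) = -1 + F**2 (R(F, I) = F**2 - 1 = -1 + F**2)
U(Z) = 0 (U(Z) = Z + Z*(-1) = Z - Z = 0)
d - U(R(15, 5)) = 32062 - 1*0 = 32062 + 0 = 32062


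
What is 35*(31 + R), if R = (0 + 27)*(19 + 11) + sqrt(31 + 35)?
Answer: 29435 + 35*sqrt(66) ≈ 29719.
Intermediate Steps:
R = 810 + sqrt(66) (R = 27*30 + sqrt(66) = 810 + sqrt(66) ≈ 818.12)
35*(31 + R) = 35*(31 + (810 + sqrt(66))) = 35*(841 + sqrt(66)) = 29435 + 35*sqrt(66)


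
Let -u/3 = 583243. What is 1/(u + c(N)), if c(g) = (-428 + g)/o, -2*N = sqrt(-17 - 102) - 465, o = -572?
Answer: -40891658665/71549307048169149 - 143*I*sqrt(119)/500845149337184043 ≈ -5.7152e-7 - 3.1146e-15*I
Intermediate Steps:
u = -1749729 (u = -3*583243 = -1749729)
N = 465/2 - I*sqrt(119)/2 (N = -(sqrt(-17 - 102) - 465)/2 = -(sqrt(-119) - 465)/2 = -(I*sqrt(119) - 465)/2 = -(-465 + I*sqrt(119))/2 = 465/2 - I*sqrt(119)/2 ≈ 232.5 - 5.4544*I)
c(g) = 107/143 - g/572 (c(g) = (-428 + g)/(-572) = (-428 + g)*(-1/572) = 107/143 - g/572)
1/(u + c(N)) = 1/(-1749729 + (107/143 - (465/2 - I*sqrt(119)/2)/572)) = 1/(-1749729 + (107/143 + (-465/1144 + I*sqrt(119)/1144))) = 1/(-1749729 + (391/1144 + I*sqrt(119)/1144)) = 1/(-2001689585/1144 + I*sqrt(119)/1144)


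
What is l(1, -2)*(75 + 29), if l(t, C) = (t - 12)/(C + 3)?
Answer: -1144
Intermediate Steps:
l(t, C) = (-12 + t)/(3 + C)
l(1, -2)*(75 + 29) = ((-12 + 1)/(3 - 2))*(75 + 29) = (-11/1)*104 = (1*(-11))*104 = -11*104 = -1144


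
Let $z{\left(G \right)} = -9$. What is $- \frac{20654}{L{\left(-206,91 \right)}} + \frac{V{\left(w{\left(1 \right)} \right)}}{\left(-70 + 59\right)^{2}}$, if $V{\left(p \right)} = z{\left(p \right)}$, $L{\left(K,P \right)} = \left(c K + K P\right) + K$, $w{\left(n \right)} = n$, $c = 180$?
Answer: $\frac{997423}{3389936} \approx 0.29423$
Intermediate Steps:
$L{\left(K,P \right)} = 181 K + K P$ ($L{\left(K,P \right)} = \left(180 K + K P\right) + K = 181 K + K P$)
$V{\left(p \right)} = -9$
$- \frac{20654}{L{\left(-206,91 \right)}} + \frac{V{\left(w{\left(1 \right)} \right)}}{\left(-70 + 59\right)^{2}} = - \frac{20654}{\left(-206\right) \left(181 + 91\right)} - \frac{9}{\left(-70 + 59\right)^{2}} = - \frac{20654}{\left(-206\right) 272} - \frac{9}{\left(-11\right)^{2}} = - \frac{20654}{-56032} - \frac{9}{121} = \left(-20654\right) \left(- \frac{1}{56032}\right) - \frac{9}{121} = \frac{10327}{28016} - \frac{9}{121} = \frac{997423}{3389936}$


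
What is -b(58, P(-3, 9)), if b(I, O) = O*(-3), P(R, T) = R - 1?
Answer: -12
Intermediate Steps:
P(R, T) = -1 + R
b(I, O) = -3*O
-b(58, P(-3, 9)) = -(-3)*(-1 - 3) = -(-3)*(-4) = -1*12 = -12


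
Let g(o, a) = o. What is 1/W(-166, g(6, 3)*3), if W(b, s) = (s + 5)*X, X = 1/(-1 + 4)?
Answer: 3/23 ≈ 0.13043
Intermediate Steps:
X = ⅓ (X = 1/3 = ⅓ ≈ 0.33333)
W(b, s) = 5/3 + s/3 (W(b, s) = (s + 5)*(⅓) = (5 + s)*(⅓) = 5/3 + s/3)
1/W(-166, g(6, 3)*3) = 1/(5/3 + (6*3)/3) = 1/(5/3 + (⅓)*18) = 1/(5/3 + 6) = 1/(23/3) = 3/23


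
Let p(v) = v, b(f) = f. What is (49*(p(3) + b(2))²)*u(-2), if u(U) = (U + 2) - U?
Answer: 2450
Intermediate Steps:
u(U) = 2 (u(U) = (2 + U) - U = 2)
(49*(p(3) + b(2))²)*u(-2) = (49*(3 + 2)²)*2 = (49*5²)*2 = (49*25)*2 = 1225*2 = 2450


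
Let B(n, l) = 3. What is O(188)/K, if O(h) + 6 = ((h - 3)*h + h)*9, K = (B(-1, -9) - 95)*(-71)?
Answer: 157353/3266 ≈ 48.179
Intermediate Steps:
K = 6532 (K = (3 - 95)*(-71) = -92*(-71) = 6532)
O(h) = -6 + 9*h + 9*h*(-3 + h) (O(h) = -6 + ((h - 3)*h + h)*9 = -6 + ((-3 + h)*h + h)*9 = -6 + (h*(-3 + h) + h)*9 = -6 + (h + h*(-3 + h))*9 = -6 + (9*h + 9*h*(-3 + h)) = -6 + 9*h + 9*h*(-3 + h))
O(188)/K = (-6 - 18*188 + 9*188²)/6532 = (-6 - 3384 + 9*35344)*(1/6532) = (-6 - 3384 + 318096)*(1/6532) = 314706*(1/6532) = 157353/3266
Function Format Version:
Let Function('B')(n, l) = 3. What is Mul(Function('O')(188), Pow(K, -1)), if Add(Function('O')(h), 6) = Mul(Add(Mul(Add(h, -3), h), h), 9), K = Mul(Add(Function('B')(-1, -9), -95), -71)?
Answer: Rational(157353, 3266) ≈ 48.179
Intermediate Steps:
K = 6532 (K = Mul(Add(3, -95), -71) = Mul(-92, -71) = 6532)
Function('O')(h) = Add(-6, Mul(9, h), Mul(9, h, Add(-3, h))) (Function('O')(h) = Add(-6, Mul(Add(Mul(Add(h, -3), h), h), 9)) = Add(-6, Mul(Add(Mul(Add(-3, h), h), h), 9)) = Add(-6, Mul(Add(Mul(h, Add(-3, h)), h), 9)) = Add(-6, Mul(Add(h, Mul(h, Add(-3, h))), 9)) = Add(-6, Add(Mul(9, h), Mul(9, h, Add(-3, h)))) = Add(-6, Mul(9, h), Mul(9, h, Add(-3, h))))
Mul(Function('O')(188), Pow(K, -1)) = Mul(Add(-6, Mul(-18, 188), Mul(9, Pow(188, 2))), Pow(6532, -1)) = Mul(Add(-6, -3384, Mul(9, 35344)), Rational(1, 6532)) = Mul(Add(-6, -3384, 318096), Rational(1, 6532)) = Mul(314706, Rational(1, 6532)) = Rational(157353, 3266)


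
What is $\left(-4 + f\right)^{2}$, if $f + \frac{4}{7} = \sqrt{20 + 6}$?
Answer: $\frac{2298}{49} - \frac{64 \sqrt{26}}{7} \approx 0.27835$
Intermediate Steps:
$f = - \frac{4}{7} + \sqrt{26}$ ($f = - \frac{4}{7} + \sqrt{20 + 6} = - \frac{4}{7} + \sqrt{26} \approx 4.5276$)
$\left(-4 + f\right)^{2} = \left(-4 - \left(\frac{4}{7} - \sqrt{26}\right)\right)^{2} = \left(- \frac{32}{7} + \sqrt{26}\right)^{2}$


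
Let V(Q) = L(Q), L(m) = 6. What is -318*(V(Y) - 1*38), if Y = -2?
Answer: 10176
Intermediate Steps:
V(Q) = 6
-318*(V(Y) - 1*38) = -318*(6 - 1*38) = -318*(6 - 38) = -318*(-32) = 10176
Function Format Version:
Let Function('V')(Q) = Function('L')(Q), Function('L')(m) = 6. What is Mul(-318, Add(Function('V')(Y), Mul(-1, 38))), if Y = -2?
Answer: 10176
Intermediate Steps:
Function('V')(Q) = 6
Mul(-318, Add(Function('V')(Y), Mul(-1, 38))) = Mul(-318, Add(6, Mul(-1, 38))) = Mul(-318, Add(6, -38)) = Mul(-318, -32) = 10176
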